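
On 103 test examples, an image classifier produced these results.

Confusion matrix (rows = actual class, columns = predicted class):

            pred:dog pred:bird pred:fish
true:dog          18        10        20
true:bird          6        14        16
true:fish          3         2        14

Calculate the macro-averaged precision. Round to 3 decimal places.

Per-class precision (TP/(TP+FP)):
  dog: TP=18, FP=6+3=9 → 18/27 = 0.6667
  bird: TP=14, FP=10+2=12 → 14/26 = 0.5385
  fish: TP=14, FP=20+16=36 → 14/50 = 0.2800
Macro-precision = mean = (0.6667 + 0.5385 + 0.2800) / 3 = 0.495

0.495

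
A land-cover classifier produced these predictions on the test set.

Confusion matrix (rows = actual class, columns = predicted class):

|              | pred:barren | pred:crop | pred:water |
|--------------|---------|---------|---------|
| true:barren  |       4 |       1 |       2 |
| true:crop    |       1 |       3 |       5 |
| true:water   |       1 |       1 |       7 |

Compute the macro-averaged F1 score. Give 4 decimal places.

0.5509

Per-class F1 score (2·TP/(2·TP+FP+FN)):
  barren: TP=4, FP=1+1=2, FN=1+2=3 → 8/13 = 0.61538
  crop: TP=3, FP=1+1=2, FN=1+5=6 → 6/14 = 0.42857
  water: TP=7, FP=2+5=7, FN=1+1=2 → 14/23 = 0.60870
Macro-F1 score = mean = (0.61538 + 0.42857 + 0.60870) / 3 = 0.5509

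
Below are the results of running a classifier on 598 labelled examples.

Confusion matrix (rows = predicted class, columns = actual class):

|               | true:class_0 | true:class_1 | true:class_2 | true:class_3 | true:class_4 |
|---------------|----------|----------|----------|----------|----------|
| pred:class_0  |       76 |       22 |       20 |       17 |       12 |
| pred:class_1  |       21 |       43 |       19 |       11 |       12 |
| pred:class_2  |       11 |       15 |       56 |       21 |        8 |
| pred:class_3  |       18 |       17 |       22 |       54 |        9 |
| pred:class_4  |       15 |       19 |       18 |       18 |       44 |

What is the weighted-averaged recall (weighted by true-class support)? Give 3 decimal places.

Per-class recall (TP/(TP+FN)):
  class_0: TP=76, FN=21+11+18+15=65 → 76/141 = 0.5390
  class_1: TP=43, FN=22+15+17+19=73 → 43/116 = 0.3707
  class_2: TP=56, FN=20+19+22+18=79 → 56/135 = 0.4148
  class_3: TP=54, FN=17+11+21+18=67 → 54/121 = 0.4463
  class_4: TP=44, FN=12+12+8+9=41 → 44/85 = 0.5176
Weighted-recall = Σ (supportᵢ/N)·recallᵢ with N=598: (141/598)·0.5390 + (116/598)·0.3707 + (135/598)·0.4148 + (121/598)·0.4463 + (85/598)·0.5176 = 0.457

0.457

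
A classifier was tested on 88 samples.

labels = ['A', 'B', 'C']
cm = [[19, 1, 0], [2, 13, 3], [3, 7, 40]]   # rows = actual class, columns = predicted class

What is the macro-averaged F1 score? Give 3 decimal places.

0.797

Per-class F1 score (2·TP/(2·TP+FP+FN)):
  A: TP=19, FP=2+3=5, FN=1+0=1 → 38/44 = 0.8636
  B: TP=13, FP=1+7=8, FN=2+3=5 → 26/39 = 0.6667
  C: TP=40, FP=0+3=3, FN=3+7=10 → 80/93 = 0.8602
Macro-F1 score = mean = (0.8636 + 0.6667 + 0.8602) / 3 = 0.797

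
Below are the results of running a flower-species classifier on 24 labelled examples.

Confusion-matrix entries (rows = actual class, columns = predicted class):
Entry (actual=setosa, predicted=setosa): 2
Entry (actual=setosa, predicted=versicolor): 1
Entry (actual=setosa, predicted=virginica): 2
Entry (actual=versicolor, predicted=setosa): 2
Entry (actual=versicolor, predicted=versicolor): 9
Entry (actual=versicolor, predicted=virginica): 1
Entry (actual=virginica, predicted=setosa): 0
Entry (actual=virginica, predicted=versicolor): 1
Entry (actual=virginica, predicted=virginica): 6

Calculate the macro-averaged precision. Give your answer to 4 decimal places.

Per-class precision (TP/(TP+FP)):
  setosa: TP=2, FP=2+0=2 → 2/4 = 0.50000
  versicolor: TP=9, FP=1+1=2 → 9/11 = 0.81818
  virginica: TP=6, FP=2+1=3 → 6/9 = 0.66667
Macro-precision = mean = (0.50000 + 0.81818 + 0.66667) / 3 = 0.6616

0.6616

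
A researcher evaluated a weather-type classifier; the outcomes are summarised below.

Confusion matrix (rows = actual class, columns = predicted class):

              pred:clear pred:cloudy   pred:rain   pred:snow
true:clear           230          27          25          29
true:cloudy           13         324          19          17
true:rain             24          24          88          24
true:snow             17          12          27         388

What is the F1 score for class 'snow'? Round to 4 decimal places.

0.8603

One-vs-rest for 'snow': TP = diagonal; FP = other classes predicted 'snow'; FN = 'snow' predicted as other.
F1 score = 2·TP/(2·TP+FP+FN).
snow: TP=388, FP=29+17+24=70, FN=17+12+27=56 → 776/902 = 0.86031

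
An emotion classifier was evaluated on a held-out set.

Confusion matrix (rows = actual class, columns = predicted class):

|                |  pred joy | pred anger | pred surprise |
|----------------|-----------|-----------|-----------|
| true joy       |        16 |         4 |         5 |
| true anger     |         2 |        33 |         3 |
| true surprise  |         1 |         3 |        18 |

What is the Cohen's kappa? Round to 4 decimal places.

0.6715

Observed agreement pₒ = trace/N = 67/85 = 0.78824
Expected agreement pₑ = Σ (rowᵢ·colᵢ)/N² = (25·19 + 38·40 + 22·26)/85² = 0.35529
κ = (pₒ − pₑ)/(1 − pₑ) = (0.78824 − 0.35529)/(1 − 0.35529) = 0.6715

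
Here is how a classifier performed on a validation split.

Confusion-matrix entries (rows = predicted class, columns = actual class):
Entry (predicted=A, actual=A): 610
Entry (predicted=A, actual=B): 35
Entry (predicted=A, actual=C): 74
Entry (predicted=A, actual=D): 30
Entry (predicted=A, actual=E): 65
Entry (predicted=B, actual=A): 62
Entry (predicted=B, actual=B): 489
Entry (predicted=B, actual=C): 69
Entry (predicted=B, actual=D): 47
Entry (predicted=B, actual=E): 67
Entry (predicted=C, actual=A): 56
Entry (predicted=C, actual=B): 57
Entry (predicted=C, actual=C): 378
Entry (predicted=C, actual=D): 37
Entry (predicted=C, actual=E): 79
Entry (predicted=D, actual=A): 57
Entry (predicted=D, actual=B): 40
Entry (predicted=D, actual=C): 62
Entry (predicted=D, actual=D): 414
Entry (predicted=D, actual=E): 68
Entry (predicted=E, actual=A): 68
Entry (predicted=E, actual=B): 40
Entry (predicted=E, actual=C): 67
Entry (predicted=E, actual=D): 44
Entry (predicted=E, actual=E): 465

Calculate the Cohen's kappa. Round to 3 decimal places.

0.595

Observed agreement pₒ = trace/N = 2356/3480 = 0.6770
Expected agreement pₑ = Σ (rowᵢ·colᵢ)/N² = (853·814 + 661·734 + 650·607 + 572·641 + 744·684)/3480² = 0.2023
κ = (pₒ − pₑ)/(1 − pₑ) = (0.6770 − 0.2023)/(1 − 0.2023) = 0.595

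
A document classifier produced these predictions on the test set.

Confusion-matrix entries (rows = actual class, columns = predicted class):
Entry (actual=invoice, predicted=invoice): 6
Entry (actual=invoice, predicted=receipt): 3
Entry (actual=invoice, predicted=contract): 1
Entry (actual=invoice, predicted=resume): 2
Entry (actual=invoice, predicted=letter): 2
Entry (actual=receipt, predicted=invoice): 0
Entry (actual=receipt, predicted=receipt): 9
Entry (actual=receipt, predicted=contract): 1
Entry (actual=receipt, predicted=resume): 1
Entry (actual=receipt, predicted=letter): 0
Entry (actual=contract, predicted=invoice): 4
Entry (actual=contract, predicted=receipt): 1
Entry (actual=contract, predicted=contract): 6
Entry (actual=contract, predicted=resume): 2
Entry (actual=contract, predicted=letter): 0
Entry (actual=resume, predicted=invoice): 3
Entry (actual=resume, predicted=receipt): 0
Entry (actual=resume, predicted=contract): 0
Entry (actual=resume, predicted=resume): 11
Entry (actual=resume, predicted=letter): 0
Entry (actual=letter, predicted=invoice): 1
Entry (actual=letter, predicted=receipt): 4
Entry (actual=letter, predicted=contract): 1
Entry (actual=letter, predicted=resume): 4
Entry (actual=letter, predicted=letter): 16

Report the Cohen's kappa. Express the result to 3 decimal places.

0.516

Observed agreement pₒ = trace/N = 48/78 = 0.6154
Expected agreement pₑ = Σ (rowᵢ·colᵢ)/N² = (14·14 + 11·17 + 13·9 + 14·20 + 26·18)/78² = 0.2051
κ = (pₒ − pₑ)/(1 − pₑ) = (0.6154 − 0.2051)/(1 − 0.2051) = 0.516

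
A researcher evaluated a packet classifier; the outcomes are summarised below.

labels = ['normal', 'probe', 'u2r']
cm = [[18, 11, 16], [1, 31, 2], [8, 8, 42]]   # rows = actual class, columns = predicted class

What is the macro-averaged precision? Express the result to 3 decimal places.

0.662

Per-class precision (TP/(TP+FP)):
  normal: TP=18, FP=1+8=9 → 18/27 = 0.6667
  probe: TP=31, FP=11+8=19 → 31/50 = 0.6200
  u2r: TP=42, FP=16+2=18 → 42/60 = 0.7000
Macro-precision = mean = (0.6667 + 0.6200 + 0.7000) / 3 = 0.662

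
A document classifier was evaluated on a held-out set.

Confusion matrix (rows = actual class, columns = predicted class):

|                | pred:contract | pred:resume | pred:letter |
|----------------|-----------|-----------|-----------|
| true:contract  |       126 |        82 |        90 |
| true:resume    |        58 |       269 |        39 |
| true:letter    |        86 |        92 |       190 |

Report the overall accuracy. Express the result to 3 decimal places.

0.567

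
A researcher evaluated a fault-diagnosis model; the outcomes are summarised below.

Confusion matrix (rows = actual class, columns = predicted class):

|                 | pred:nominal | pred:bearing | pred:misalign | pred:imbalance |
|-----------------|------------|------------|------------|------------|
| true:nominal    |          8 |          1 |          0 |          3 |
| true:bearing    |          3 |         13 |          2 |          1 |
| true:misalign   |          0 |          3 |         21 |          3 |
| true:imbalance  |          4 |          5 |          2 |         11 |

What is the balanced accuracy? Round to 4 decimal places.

Balanced accuracy = mean of per-class recall.
  nominal: recall = 8/12 = 0.66667
  bearing: recall = 13/19 = 0.68421
  misalign: recall = 21/27 = 0.77778
  imbalance: recall = 11/22 = 0.50000
Mean = (0.66667 + 0.68421 + 0.77778 + 0.50000) / 4 = 0.6572

0.6572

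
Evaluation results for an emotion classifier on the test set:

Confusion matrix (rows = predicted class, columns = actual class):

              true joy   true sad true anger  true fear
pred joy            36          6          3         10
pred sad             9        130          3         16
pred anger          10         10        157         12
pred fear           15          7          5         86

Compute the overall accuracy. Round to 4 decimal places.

0.7942

Accuracy = trace / total = (36+130+157+86=409) / 515 = 409/515 = 0.7942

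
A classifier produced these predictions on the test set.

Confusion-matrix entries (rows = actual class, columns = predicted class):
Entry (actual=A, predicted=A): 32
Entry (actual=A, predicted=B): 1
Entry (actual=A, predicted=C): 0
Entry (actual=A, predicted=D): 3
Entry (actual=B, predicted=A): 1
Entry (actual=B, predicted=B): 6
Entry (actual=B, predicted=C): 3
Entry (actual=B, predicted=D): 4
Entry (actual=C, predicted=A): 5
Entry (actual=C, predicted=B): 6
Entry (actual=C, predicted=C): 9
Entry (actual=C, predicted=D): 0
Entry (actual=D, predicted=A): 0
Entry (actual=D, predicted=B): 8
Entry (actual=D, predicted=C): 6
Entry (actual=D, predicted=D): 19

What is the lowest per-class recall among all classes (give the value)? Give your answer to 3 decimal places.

Per-class recall (TP/(TP+FN)):
  A: TP=32, FN=1+0+3=4 → 32/36 = 0.8889
  B: TP=6, FN=1+3+4=8 → 6/14 = 0.4286
  C: TP=9, FN=5+6+0=11 → 9/20 = 0.4500
  D: TP=19, FN=0+8+6=14 → 19/33 = 0.5758
Lowest is class 'B' with recall = 0.429.

0.429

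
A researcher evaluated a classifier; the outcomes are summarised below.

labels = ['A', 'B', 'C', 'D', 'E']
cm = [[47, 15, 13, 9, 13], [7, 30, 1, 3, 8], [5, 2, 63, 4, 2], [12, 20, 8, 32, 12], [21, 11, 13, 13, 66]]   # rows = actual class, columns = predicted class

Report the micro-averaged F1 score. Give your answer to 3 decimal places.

Micro-averaging pools counts across classes: ΣTP=238, ΣFP=192, ΣFN=192.
Micro-F1 score = 2·TP/(2·TP+FP+FN) on pooled counts = 0.553 (equals overall accuracy in single-label multiclass).

0.553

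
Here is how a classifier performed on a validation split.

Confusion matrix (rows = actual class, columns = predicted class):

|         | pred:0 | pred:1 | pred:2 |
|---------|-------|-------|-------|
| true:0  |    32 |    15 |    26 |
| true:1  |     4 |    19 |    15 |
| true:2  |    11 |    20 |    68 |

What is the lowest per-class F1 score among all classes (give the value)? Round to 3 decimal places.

Per-class F1 score (2·TP/(2·TP+FP+FN)):
  0: TP=32, FP=4+11=15, FN=15+26=41 → 64/120 = 0.5333
  1: TP=19, FP=15+20=35, FN=4+15=19 → 38/92 = 0.4130
  2: TP=68, FP=26+15=41, FN=11+20=31 → 136/208 = 0.6538
Lowest is class '1' with F1 score = 0.413.

0.413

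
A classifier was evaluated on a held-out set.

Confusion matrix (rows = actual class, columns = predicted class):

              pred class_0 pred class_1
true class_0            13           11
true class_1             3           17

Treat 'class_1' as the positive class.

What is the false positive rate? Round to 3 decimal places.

0.458

FPR = FP/(FP+TN) = 11/(11+13) = 0.458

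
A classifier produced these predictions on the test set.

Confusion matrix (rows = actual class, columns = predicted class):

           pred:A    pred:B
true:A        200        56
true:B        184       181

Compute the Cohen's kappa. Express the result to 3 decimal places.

0.258

Observed agreement pₒ = trace/N = 381/621 = 0.6135
Expected agreement pₑ = Σ (rowᵢ·colᵢ)/N² = (256·384 + 365·237)/621² = 0.4792
κ = (pₒ − pₑ)/(1 − pₑ) = (0.6135 − 0.4792)/(1 − 0.4792) = 0.258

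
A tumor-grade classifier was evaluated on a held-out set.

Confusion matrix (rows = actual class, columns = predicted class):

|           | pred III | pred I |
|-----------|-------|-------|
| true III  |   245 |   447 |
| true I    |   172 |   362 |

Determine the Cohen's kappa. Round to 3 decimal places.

0.030

Observed agreement pₒ = trace/N = 607/1226 = 0.4951
Expected agreement pₑ = Σ (rowᵢ·colᵢ)/N² = (692·417 + 534·809)/1226² = 0.4794
κ = (pₒ − pₑ)/(1 − pₑ) = (0.4951 − 0.4794)/(1 − 0.4794) = 0.030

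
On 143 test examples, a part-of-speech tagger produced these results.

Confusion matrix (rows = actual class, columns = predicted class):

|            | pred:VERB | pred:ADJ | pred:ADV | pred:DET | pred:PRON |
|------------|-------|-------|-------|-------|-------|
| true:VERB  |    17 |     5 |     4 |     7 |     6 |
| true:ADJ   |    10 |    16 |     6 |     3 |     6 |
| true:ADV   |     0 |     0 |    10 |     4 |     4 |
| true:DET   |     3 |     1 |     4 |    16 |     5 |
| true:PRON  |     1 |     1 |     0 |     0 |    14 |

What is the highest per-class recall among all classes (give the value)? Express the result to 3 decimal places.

Per-class recall (TP/(TP+FN)):
  VERB: TP=17, FN=5+4+7+6=22 → 17/39 = 0.4359
  ADJ: TP=16, FN=10+6+3+6=25 → 16/41 = 0.3902
  ADV: TP=10, FN=0+0+4+4=8 → 10/18 = 0.5556
  DET: TP=16, FN=3+1+4+5=13 → 16/29 = 0.5517
  PRON: TP=14, FN=1+1+0+0=2 → 14/16 = 0.8750
Highest is class 'PRON' with recall = 0.875.

0.875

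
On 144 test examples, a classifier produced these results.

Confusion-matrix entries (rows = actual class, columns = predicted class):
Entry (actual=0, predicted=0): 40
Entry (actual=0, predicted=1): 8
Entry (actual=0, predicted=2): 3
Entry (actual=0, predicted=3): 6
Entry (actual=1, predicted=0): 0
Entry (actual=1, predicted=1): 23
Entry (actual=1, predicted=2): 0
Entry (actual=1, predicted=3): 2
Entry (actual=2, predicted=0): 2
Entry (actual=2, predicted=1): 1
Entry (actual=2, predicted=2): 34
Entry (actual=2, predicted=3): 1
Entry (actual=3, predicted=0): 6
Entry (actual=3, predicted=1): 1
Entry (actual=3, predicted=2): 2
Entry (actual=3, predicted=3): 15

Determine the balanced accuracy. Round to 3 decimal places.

0.785

Balanced accuracy = mean of per-class recall.
  0: recall = 40/57 = 0.7018
  1: recall = 23/25 = 0.9200
  2: recall = 34/38 = 0.8947
  3: recall = 15/24 = 0.6250
Mean = (0.7018 + 0.9200 + 0.8947 + 0.6250) / 4 = 0.785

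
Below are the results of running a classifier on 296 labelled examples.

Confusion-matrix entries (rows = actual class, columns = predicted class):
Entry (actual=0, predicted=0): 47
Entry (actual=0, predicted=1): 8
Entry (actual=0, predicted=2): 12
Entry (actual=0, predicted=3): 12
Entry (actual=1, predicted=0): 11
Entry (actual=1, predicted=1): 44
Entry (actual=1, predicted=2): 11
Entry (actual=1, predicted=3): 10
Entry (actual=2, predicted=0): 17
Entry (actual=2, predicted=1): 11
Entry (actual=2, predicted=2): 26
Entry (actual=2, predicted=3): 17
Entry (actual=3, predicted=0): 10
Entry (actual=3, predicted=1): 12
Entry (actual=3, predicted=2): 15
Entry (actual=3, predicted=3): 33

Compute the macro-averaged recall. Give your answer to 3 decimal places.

Per-class recall (TP/(TP+FN)):
  0: TP=47, FN=8+12+12=32 → 47/79 = 0.5949
  1: TP=44, FN=11+11+10=32 → 44/76 = 0.5789
  2: TP=26, FN=17+11+17=45 → 26/71 = 0.3662
  3: TP=33, FN=10+12+15=37 → 33/70 = 0.4714
Macro-recall = mean = (0.5949 + 0.5789 + 0.3662 + 0.4714) / 4 = 0.503

0.503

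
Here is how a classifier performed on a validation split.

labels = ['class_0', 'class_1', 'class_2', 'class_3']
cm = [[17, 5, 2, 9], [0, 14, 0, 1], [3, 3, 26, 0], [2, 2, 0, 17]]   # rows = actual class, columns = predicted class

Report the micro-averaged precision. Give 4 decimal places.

Micro-averaging pools counts across classes: ΣTP=74, ΣFP=27, ΣFN=27.
Micro-precision = TP/(TP+FP) on pooled counts = 0.7327 (equals overall accuracy in single-label multiclass).

0.7327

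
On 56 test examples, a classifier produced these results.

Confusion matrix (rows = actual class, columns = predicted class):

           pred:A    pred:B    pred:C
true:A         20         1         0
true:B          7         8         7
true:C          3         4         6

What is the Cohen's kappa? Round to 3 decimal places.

0.399

Observed agreement pₒ = trace/N = 34/56 = 0.6071
Expected agreement pₑ = Σ (rowᵢ·colᵢ)/N² = (21·30 + 22·13 + 13·13)/56² = 0.3460
κ = (pₒ − pₑ)/(1 − pₑ) = (0.6071 − 0.3460)/(1 − 0.3460) = 0.399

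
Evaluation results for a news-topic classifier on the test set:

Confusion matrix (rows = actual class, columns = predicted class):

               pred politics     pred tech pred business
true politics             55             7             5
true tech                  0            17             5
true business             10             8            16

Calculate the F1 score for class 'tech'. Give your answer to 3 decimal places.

Treat 'tech' as positive and all other classes as negative.
F1 score = 2·TP/(2·TP+FP+FN).
tech: TP=17, FP=7+8=15, FN=0+5=5 → 34/54 = 0.6296

0.630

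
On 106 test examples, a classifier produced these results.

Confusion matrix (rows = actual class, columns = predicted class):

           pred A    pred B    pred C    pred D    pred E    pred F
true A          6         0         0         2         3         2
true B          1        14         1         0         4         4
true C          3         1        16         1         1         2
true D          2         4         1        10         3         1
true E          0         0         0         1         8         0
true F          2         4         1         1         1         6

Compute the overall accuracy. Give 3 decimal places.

0.566

Accuracy = trace / total = (6+14+16+10+8+6=60) / 106 = 60/106 = 0.566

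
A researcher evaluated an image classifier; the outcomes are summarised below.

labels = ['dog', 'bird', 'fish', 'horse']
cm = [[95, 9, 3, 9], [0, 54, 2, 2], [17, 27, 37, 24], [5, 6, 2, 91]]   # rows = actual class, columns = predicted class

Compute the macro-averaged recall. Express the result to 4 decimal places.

Per-class recall (TP/(TP+FN)):
  dog: TP=95, FN=9+3+9=21 → 95/116 = 0.81897
  bird: TP=54, FN=0+2+2=4 → 54/58 = 0.93103
  fish: TP=37, FN=17+27+24=68 → 37/105 = 0.35238
  horse: TP=91, FN=5+6+2=13 → 91/104 = 0.87500
Macro-recall = mean = (0.81897 + 0.93103 + 0.35238 + 0.87500) / 4 = 0.7443

0.7443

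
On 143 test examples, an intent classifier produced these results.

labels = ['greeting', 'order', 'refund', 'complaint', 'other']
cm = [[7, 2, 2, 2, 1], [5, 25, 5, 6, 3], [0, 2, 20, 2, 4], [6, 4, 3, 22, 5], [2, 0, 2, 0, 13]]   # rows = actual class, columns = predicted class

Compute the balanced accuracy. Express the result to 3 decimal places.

Balanced accuracy = mean of per-class recall.
  greeting: recall = 7/14 = 0.5000
  order: recall = 25/44 = 0.5682
  refund: recall = 20/28 = 0.7143
  complaint: recall = 22/40 = 0.5500
  other: recall = 13/17 = 0.7647
Mean = (0.5000 + 0.5682 + 0.7143 + 0.5500 + 0.7647) / 5 = 0.619

0.619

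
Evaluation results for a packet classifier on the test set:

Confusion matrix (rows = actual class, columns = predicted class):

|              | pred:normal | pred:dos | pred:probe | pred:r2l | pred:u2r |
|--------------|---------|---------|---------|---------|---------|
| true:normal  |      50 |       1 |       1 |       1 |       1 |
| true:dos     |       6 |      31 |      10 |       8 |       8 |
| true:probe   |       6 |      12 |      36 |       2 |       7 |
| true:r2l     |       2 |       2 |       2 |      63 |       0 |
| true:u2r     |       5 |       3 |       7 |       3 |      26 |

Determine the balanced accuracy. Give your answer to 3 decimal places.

0.699

Balanced accuracy = mean of per-class recall.
  normal: recall = 50/54 = 0.9259
  dos: recall = 31/63 = 0.4921
  probe: recall = 36/63 = 0.5714
  r2l: recall = 63/69 = 0.9130
  u2r: recall = 26/44 = 0.5909
Mean = (0.9259 + 0.4921 + 0.5714 + 0.9130 + 0.5909) / 5 = 0.699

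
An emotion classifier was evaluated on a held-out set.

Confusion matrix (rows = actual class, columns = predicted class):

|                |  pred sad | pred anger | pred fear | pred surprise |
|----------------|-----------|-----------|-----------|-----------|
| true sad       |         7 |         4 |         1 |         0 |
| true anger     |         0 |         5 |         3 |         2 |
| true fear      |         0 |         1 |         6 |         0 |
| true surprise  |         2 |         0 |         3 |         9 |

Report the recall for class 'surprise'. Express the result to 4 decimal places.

0.6429

recall = TP/(TP+FN).
surprise: TP=9, FN=2+0+3=5 → 9/14 = 0.64286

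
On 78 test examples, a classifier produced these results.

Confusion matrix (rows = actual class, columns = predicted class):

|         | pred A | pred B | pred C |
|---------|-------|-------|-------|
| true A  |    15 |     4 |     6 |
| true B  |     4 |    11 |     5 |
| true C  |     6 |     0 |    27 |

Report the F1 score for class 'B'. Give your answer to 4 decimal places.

Take TP from the diagonal, FP from the rest of the 'B' prediction marginal, FN from the rest of the 'B' actual marginal.
F1 score = 2·TP/(2·TP+FP+FN).
B: TP=11, FP=4+0=4, FN=4+5=9 → 22/35 = 0.62857

0.6286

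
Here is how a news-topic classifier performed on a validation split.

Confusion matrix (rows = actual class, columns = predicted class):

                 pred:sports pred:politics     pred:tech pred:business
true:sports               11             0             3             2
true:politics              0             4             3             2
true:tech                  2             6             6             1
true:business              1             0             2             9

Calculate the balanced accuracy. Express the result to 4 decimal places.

Balanced accuracy = mean of per-class recall.
  sports: recall = 11/16 = 0.68750
  politics: recall = 4/9 = 0.44444
  tech: recall = 6/15 = 0.40000
  business: recall = 9/12 = 0.75000
Mean = (0.68750 + 0.44444 + 0.40000 + 0.75000) / 4 = 0.5705

0.5705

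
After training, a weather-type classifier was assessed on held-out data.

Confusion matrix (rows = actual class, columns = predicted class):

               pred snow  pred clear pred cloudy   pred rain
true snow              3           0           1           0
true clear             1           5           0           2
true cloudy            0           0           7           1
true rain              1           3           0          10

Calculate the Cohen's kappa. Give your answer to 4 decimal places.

0.6295

Observed agreement pₒ = trace/N = 25/34 = 0.73529
Expected agreement pₑ = Σ (rowᵢ·colᵢ)/N² = (4·5 + 8·8 + 8·8 + 14·13)/34² = 0.28547
κ = (pₒ − pₑ)/(1 − pₑ) = (0.73529 − 0.28547)/(1 − 0.28547) = 0.6295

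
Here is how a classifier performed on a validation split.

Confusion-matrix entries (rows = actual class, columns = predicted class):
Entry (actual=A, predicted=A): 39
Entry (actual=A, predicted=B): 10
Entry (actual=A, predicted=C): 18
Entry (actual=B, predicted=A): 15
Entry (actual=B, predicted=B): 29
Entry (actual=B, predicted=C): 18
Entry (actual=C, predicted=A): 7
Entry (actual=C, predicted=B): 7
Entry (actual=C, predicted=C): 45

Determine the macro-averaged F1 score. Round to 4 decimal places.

Per-class F1 score (2·TP/(2·TP+FP+FN)):
  A: TP=39, FP=15+7=22, FN=10+18=28 → 78/128 = 0.60938
  B: TP=29, FP=10+7=17, FN=15+18=33 → 58/108 = 0.53704
  C: TP=45, FP=18+18=36, FN=7+7=14 → 90/140 = 0.64286
Macro-F1 score = mean = (0.60938 + 0.53704 + 0.64286) / 3 = 0.5964

0.5964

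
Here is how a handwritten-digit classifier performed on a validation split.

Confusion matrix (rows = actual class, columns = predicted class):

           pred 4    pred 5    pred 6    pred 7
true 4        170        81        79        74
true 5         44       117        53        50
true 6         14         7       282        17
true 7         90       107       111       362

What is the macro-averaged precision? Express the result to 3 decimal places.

0.542

Per-class precision (TP/(TP+FP)):
  4: TP=170, FP=44+14+90=148 → 170/318 = 0.5346
  5: TP=117, FP=81+7+107=195 → 117/312 = 0.3750
  6: TP=282, FP=79+53+111=243 → 282/525 = 0.5371
  7: TP=362, FP=74+50+17=141 → 362/503 = 0.7197
Macro-precision = mean = (0.5346 + 0.3750 + 0.5371 + 0.7197) / 4 = 0.542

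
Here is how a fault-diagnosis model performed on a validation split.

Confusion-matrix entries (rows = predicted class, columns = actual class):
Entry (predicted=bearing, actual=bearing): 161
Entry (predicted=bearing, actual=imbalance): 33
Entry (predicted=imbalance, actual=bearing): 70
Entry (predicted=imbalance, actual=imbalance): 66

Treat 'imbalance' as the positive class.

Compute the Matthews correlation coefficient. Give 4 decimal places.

MCC = (TP·TN − FP·FN) / √((TP+FP)(TP+FN)(TN+FP)(TN+FN))
Numerator = 66·161 − 70·33 = 8316
Denominator = √(136·99·231·194) = √603375696 = 24563.7069
MCC = 8316 / 24563.7069 = 0.3385

0.3385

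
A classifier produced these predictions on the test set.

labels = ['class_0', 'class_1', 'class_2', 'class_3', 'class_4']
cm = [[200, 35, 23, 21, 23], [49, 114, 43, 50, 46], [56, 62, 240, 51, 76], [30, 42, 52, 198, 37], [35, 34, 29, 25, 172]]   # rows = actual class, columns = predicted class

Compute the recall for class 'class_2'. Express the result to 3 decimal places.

0.495

recall = TP/(TP+FN).
class_2: TP=240, FN=56+62+51+76=245 → 240/485 = 0.4948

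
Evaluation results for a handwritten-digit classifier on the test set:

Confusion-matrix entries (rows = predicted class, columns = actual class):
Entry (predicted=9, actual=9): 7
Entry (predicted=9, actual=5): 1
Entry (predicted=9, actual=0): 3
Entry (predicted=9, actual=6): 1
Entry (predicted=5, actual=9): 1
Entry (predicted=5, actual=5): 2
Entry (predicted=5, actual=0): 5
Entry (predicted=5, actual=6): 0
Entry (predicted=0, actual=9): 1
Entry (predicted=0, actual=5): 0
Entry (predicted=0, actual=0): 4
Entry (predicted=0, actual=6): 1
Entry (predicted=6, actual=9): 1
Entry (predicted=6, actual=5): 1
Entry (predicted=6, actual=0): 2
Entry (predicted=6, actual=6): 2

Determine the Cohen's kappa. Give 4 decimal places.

Observed agreement pₒ = trace/N = 15/32 = 0.46875
Expected agreement pₑ = Σ (rowᵢ·colᵢ)/N² = (10·12 + 4·8 + 14·6 + 4·6)/32² = 0.25391
κ = (pₒ − pₑ)/(1 − pₑ) = (0.46875 − 0.25391)/(1 − 0.25391) = 0.2880

0.2880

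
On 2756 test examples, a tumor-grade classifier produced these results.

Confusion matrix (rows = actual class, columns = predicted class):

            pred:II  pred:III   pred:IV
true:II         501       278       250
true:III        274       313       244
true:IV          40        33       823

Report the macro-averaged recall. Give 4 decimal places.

Per-class recall (TP/(TP+FN)):
  II: TP=501, FN=278+250=528 → 501/1029 = 0.48688
  III: TP=313, FN=274+244=518 → 313/831 = 0.37665
  IV: TP=823, FN=40+33=73 → 823/896 = 0.91853
Macro-recall = mean = (0.48688 + 0.37665 + 0.91853) / 3 = 0.5940

0.5940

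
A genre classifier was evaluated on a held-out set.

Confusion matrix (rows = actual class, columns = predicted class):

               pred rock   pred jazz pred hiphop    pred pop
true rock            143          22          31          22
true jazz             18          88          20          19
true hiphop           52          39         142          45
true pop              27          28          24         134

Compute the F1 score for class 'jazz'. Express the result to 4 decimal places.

0.5466

F1 score = 2·TP/(2·TP+FP+FN).
jazz: TP=88, FP=22+39+28=89, FN=18+20+19=57 → 176/322 = 0.54658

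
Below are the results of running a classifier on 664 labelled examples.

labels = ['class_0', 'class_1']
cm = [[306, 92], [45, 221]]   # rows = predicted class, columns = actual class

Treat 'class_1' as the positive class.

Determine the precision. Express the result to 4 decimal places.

0.8308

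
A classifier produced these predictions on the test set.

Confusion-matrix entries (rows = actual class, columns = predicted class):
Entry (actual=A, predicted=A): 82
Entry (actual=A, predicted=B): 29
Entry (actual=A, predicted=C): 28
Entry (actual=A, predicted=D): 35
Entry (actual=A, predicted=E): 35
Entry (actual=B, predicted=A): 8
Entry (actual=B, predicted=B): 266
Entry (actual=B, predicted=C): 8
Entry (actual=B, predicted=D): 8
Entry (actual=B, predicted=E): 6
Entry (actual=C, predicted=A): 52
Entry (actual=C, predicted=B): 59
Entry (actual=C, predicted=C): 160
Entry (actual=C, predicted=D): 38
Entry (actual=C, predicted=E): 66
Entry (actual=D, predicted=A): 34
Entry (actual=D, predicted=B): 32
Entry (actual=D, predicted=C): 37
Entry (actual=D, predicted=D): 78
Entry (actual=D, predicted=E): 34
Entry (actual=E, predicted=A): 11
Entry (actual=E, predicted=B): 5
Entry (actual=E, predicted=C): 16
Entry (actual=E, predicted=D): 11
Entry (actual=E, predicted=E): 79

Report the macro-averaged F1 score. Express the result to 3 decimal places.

Per-class F1 score (2·TP/(2·TP+FP+FN)):
  A: TP=82, FP=8+52+34+11=105, FN=29+28+35+35=127 → 164/396 = 0.4141
  B: TP=266, FP=29+59+32+5=125, FN=8+8+8+6=30 → 532/687 = 0.7744
  C: TP=160, FP=28+8+37+16=89, FN=52+59+38+66=215 → 320/624 = 0.5128
  D: TP=78, FP=35+8+38+11=92, FN=34+32+37+34=137 → 156/385 = 0.4052
  E: TP=79, FP=35+6+66+34=141, FN=11+5+16+11=43 → 158/342 = 0.4620
Macro-F1 score = mean = (0.4141 + 0.7744 + 0.5128 + 0.4052 + 0.4620) / 5 = 0.514

0.514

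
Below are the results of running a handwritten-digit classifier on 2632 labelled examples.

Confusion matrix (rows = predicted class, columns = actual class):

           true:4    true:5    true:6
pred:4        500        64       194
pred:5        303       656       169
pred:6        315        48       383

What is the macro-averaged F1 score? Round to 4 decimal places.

0.5795

Per-class F1 score (2·TP/(2·TP+FP+FN)):
  4: TP=500, FP=64+194=258, FN=303+315=618 → 1000/1876 = 0.53305
  5: TP=656, FP=303+169=472, FN=64+48=112 → 1312/1896 = 0.69198
  6: TP=383, FP=315+48=363, FN=194+169=363 → 766/1492 = 0.51340
Macro-F1 score = mean = (0.53305 + 0.69198 + 0.51340) / 3 = 0.5795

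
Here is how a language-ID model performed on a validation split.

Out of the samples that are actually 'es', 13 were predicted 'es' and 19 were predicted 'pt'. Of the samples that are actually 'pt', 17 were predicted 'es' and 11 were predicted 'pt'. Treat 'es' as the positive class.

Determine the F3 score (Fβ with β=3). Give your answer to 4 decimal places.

Fβ = (1+β²)·TP / ((1+β²)·TP + β²·FN + FP), with β²=9
= 10·13 / (10·13 + 9·19 + 17) = 0.4088

0.4088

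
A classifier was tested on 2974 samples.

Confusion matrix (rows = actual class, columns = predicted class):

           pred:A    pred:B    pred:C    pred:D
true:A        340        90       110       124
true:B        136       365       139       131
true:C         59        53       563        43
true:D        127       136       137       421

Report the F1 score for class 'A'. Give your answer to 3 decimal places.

F1 score = 2·TP/(2·TP+FP+FN).
A: TP=340, FP=136+59+127=322, FN=90+110+124=324 → 680/1326 = 0.5128

0.513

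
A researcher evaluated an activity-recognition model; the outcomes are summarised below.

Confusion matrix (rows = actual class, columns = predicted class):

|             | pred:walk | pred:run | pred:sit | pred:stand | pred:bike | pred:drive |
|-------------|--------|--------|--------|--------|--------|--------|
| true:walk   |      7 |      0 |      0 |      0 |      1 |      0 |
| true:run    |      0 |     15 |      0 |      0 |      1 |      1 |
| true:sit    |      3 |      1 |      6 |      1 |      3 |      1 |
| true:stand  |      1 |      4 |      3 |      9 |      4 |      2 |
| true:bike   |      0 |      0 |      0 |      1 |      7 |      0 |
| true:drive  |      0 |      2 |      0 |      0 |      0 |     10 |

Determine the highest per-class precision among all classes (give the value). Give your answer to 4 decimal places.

0.8182

Per-class precision (TP/(TP+FP)):
  walk: TP=7, FP=0+3+1+0+0=4 → 7/11 = 0.63636
  run: TP=15, FP=0+1+4+0+2=7 → 15/22 = 0.68182
  sit: TP=6, FP=0+0+3+0+0=3 → 6/9 = 0.66667
  stand: TP=9, FP=0+0+1+1+0=2 → 9/11 = 0.81818
  bike: TP=7, FP=1+1+3+4+0=9 → 7/16 = 0.43750
  drive: TP=10, FP=0+1+1+2+0=4 → 10/14 = 0.71429
Highest is class 'stand' with precision = 0.8182.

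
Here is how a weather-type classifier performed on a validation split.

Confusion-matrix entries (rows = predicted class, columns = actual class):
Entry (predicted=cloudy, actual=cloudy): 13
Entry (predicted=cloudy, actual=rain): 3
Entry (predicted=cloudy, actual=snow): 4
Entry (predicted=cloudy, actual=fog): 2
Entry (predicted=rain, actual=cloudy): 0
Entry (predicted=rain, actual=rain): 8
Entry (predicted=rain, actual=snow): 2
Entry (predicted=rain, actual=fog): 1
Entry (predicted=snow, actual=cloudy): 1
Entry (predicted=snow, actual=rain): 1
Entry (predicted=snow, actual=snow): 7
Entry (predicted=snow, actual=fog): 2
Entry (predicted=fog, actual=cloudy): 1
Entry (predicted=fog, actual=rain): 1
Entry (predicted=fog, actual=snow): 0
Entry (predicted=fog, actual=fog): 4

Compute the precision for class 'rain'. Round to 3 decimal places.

0.727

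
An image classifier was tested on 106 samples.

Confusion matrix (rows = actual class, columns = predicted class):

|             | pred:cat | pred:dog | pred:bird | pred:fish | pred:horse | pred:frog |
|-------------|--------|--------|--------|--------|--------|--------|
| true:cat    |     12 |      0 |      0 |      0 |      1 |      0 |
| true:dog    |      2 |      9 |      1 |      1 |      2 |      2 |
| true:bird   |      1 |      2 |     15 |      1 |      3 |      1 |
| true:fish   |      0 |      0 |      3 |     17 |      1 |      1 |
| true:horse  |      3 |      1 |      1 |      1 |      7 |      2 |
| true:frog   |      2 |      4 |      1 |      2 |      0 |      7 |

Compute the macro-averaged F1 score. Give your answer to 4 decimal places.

Per-class F1 score (2·TP/(2·TP+FP+FN)):
  cat: TP=12, FP=2+1+0+3+2=8, FN=0+0+0+1+0=1 → 24/33 = 0.72727
  dog: TP=9, FP=0+2+0+1+4=7, FN=2+1+1+2+2=8 → 18/33 = 0.54545
  bird: TP=15, FP=0+1+3+1+1=6, FN=1+2+1+3+1=8 → 30/44 = 0.68182
  fish: TP=17, FP=0+1+1+1+2=5, FN=0+0+3+1+1=5 → 34/44 = 0.77273
  horse: TP=7, FP=1+2+3+1+0=7, FN=3+1+1+1+2=8 → 14/29 = 0.48276
  frog: TP=7, FP=0+2+1+1+2=6, FN=2+4+1+2+0=9 → 14/29 = 0.48276
Macro-F1 score = mean = (0.72727 + 0.54545 + 0.68182 + 0.77273 + 0.48276 + 0.48276) / 6 = 0.6155

0.6155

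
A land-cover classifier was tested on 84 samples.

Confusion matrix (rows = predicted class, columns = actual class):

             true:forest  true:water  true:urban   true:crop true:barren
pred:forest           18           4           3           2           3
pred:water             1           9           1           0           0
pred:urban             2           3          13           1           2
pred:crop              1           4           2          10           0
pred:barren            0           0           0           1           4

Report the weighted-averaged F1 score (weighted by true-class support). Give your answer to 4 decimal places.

0.6353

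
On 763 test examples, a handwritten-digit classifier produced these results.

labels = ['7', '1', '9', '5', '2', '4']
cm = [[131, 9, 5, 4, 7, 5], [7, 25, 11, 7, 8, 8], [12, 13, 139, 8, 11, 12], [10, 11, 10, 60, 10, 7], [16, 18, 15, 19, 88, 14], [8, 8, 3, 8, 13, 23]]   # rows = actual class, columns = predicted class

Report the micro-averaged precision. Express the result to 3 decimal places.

Micro-averaging pools counts across classes: ΣTP=466, ΣFP=297, ΣFN=297.
Micro-precision = TP/(TP+FP) on pooled counts = 0.611 (equals overall accuracy in single-label multiclass).

0.611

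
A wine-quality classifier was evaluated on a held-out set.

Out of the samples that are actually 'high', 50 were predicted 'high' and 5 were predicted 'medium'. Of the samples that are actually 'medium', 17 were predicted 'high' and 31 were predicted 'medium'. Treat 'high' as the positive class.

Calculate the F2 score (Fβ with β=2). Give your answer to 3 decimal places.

Fβ = (1+β²)·TP / ((1+β²)·TP + β²·FN + FP), with β²=4
= 5·50 / (5·50 + 4·5 + 17) = 0.871

0.871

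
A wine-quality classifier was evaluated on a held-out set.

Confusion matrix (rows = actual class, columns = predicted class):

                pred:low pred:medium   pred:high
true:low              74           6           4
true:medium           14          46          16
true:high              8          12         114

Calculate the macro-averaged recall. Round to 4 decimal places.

0.7790

Per-class recall (TP/(TP+FN)):
  low: TP=74, FN=6+4=10 → 74/84 = 0.88095
  medium: TP=46, FN=14+16=30 → 46/76 = 0.60526
  high: TP=114, FN=8+12=20 → 114/134 = 0.85075
Macro-recall = mean = (0.88095 + 0.60526 + 0.85075) / 3 = 0.7790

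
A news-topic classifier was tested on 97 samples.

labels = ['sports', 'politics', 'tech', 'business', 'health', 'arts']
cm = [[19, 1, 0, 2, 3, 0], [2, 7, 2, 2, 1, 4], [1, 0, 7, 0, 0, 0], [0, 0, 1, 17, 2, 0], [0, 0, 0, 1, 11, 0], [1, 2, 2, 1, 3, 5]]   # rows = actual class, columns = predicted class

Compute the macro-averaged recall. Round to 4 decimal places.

Per-class recall (TP/(TP+FN)):
  sports: TP=19, FN=1+0+2+3+0=6 → 19/25 = 0.76000
  politics: TP=7, FN=2+2+2+1+4=11 → 7/18 = 0.38889
  tech: TP=7, FN=1+0+0+0+0=1 → 7/8 = 0.87500
  business: TP=17, FN=0+0+1+2+0=3 → 17/20 = 0.85000
  health: TP=11, FN=0+0+0+1+0=1 → 11/12 = 0.91667
  arts: TP=5, FN=1+2+2+1+3=9 → 5/14 = 0.35714
Macro-recall = mean = (0.76000 + 0.38889 + 0.87500 + 0.85000 + 0.91667 + 0.35714) / 6 = 0.6913

0.6913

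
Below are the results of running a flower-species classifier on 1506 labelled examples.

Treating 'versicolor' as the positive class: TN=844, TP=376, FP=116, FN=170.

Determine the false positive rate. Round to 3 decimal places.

FPR = FP/(FP+TN) = 116/(116+844) = 0.121

0.121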